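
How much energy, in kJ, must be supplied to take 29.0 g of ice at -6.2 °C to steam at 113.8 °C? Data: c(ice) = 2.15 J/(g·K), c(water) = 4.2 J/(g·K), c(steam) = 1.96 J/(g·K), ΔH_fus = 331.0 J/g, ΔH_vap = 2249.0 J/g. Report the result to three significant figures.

q1 (heat ice -6.2→0.0 °C): 29.0 × 2.15 × 6.2 = 387 J
q2 (melt at 0 °C): 29.0 × 331.0 = 9599 J
q3 (heat water 0.0→100.0 °C): 29.0 × 4.2 × 100.0 = 12180 J
q4 (vaporize at 100 °C): 29.0 × 2249.0 = 65221 J
q5 (heat steam 100.0→113.8 °C): 29.0 × 1.96 × 13.8 = 784 J
Total: 387 + 9599 + 12180 + 65221 + 784 = 88171 J = 88.2 kJ

q = 88.2 kJ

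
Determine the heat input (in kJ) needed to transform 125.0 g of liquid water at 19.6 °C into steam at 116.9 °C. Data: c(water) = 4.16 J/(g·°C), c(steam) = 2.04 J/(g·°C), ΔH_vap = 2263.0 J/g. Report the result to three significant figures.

q1 (heat water 19.6→100.0 °C): 125.0 × 4.16 × 80.4 = 41808 J
q2 (vaporize at 100 °C): 125.0 × 2263.0 = 282875 J
q3 (heat steam 100.0→116.9 °C): 125.0 × 2.04 × 16.9 = 4310 J
Total: 41808 + 282875 + 4310 = 328993 J = 329 kJ

q = 329 kJ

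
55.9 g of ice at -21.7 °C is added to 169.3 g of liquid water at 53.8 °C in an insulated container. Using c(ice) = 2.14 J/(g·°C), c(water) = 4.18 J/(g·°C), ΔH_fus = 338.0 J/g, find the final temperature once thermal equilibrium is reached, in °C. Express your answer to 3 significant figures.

Heat to bring ice to 0 °C and melt it: q₁ = 55.9×2.14×21.7 + 55.9×338.0 = 21490 J
Heat the water can supply cooling to 0 °C: 169.3×4.18×53.8 = 38072.9 J > q₁, so all ice melts.
Energy balance: 169.3×4.18×(53.8 − T) = 21490 + 55.9×4.18×(T − 0)
707.674(53.8 − T) = 21490 + 233.662 T
38072.9 − 21490 = 941.336 T
T = 16582.9 / 941.336 = 17.62 °C

T_f = 17.6 °C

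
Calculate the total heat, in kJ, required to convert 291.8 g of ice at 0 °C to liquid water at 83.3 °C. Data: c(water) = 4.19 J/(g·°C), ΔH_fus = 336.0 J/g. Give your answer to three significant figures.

q = 200 kJ

q1 (melt at 0 °C): 291.8 × 336.0 = 98045 J
q2 (heat water 0.0→83.3 °C): 291.8 × 4.19 × 83.3 = 101846 J
Total: 98045 + 101846 = 199891 J = 200 kJ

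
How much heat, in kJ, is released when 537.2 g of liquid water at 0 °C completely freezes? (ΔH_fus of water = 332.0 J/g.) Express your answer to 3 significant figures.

q = m × ΔH_fus = 537.2 × 332.0 = 178400 J = 178 kJ

q = 178 kJ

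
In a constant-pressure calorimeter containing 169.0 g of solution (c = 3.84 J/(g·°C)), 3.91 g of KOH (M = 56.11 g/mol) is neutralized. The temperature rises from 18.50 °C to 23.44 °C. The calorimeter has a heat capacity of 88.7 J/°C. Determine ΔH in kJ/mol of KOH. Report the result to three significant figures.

|ΔT| = |23.44 − 18.50| = 4.94 °C
|q_surr| = (169.0 × 3.84 + 88.7) × 4.94 = 737.66 × 4.94 = 3644 J
n(KOH) = 3.91 / 56.11 = 0.06968 mol
Temperature rose, so q_rxn = −|q_surr| = -3.644 kJ
ΔH = q_rxn / n = -52.30 kJ/mol

ΔH = -52.3 kJ/mol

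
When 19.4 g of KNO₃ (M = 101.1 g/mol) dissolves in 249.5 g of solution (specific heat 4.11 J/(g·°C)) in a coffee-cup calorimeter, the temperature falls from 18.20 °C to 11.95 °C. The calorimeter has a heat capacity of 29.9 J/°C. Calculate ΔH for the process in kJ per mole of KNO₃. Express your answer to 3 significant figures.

|ΔT| = |11.95 − 18.20| = 6.25 °C
|q_surr| = (249.5 × 4.11 + 29.9) × 6.25 = 1055.345 × 6.25 = 6596 J
n(KNO₃) = 19.4 / 101.1 = 0.1919 mol
Temperature fell, so q_rxn = +|q_surr| = 6.596 kJ
ΔH = q_rxn / n = 34.37 kJ/mol

ΔH = 34.4 kJ/mol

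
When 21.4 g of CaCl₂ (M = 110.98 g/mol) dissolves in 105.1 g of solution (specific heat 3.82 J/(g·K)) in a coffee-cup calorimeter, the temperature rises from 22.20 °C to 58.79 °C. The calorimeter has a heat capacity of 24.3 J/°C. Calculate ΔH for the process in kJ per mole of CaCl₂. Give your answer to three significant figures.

|ΔT| = |58.79 − 22.20| = 36.59 °C
|q_surr| = (105.1 × 3.82 + 24.3) × 36.59 = 425.782 × 36.59 = 15580 J
n(CaCl₂) = 21.4 / 110.98 = 0.1928 mol
Temperature rose, so q_rxn = −|q_surr| = -15.58 kJ
ΔH = q_rxn / n = -80.81 kJ/mol

ΔH = -80.8 kJ/mol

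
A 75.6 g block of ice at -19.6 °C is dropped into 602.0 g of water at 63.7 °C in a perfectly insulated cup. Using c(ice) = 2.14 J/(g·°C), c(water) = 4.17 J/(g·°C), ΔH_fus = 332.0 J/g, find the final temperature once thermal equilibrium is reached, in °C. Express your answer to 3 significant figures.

T_f = 46.6 °C

Heat to bring ice to 0 °C and melt it: q₁ = 75.6×2.14×19.6 + 75.6×332.0 = 28270 J
Heat the water can supply cooling to 0 °C: 602.0×4.17×63.7 = 159909 J > q₁, so all ice melts.
Energy balance: 602.0×4.17×(63.7 − T) = 28270 + 75.6×4.17×(T − 0)
2510.34(63.7 − T) = 28270 + 315.252 T
159909 − 28270 = 2825.592 T
T = 131639 / 2825.592 = 46.59 °C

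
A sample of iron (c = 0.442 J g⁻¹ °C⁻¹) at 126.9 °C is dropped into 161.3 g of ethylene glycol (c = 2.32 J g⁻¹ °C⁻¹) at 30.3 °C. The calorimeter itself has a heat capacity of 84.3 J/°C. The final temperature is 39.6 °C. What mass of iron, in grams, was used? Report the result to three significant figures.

m = 111 g

q_gained = (161.3 × 2.32 + 84.3) × (39.6 − 30.3) = 4264 J
q_lost = m × 0.442 × (126.9 − 39.6) = 38.5866 m
m = 4264 / 38.5866 = 111 g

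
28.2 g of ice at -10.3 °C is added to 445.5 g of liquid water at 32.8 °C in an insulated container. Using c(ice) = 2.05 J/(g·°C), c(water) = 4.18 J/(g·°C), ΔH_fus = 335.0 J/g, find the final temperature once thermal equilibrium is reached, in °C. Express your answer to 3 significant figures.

T_f = 25.8 °C

Heat to bring ice to 0 °C and melt it: q₁ = 28.2×2.05×10.3 + 28.2×335.0 = 10042 J
Heat the water can supply cooling to 0 °C: 445.5×4.18×32.8 = 61079.8 J > q₁, so all ice melts.
Energy balance: 445.5×4.18×(32.8 − T) = 10042 + 28.2×4.18×(T − 0)
1862.19(32.8 − T) = 10042 + 117.876 T
61079.8 − 10042 = 1980.066 T
T = 51037.8 / 1980.066 = 25.78 °C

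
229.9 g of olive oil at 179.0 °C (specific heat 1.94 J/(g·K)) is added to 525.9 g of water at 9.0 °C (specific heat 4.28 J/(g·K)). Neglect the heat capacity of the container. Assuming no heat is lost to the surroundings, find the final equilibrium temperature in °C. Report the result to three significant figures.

Heat lost by olive oil = heat gained by water.
(229.9)(1.94)(179.0 − T) = (525.9)(4.28)(T − 9.0)
446.006 (179.0 − T) = 2250.852 (T − 9.0)
79835 − 446.006 T = 2250.852 T − 20258
100093 = 2696.858 T
T = 37.11 °C

T_f = 37.1 °C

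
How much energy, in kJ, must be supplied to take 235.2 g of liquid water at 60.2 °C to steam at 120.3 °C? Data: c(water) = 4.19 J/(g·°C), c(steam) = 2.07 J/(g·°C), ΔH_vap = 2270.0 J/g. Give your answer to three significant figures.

q = 583 kJ

q1 (heat water 60.2→100.0 °C): 235.2 × 4.19 × 39.8 = 39222 J
q2 (vaporize at 100 °C): 235.2 × 2270.0 = 533904 J
q3 (heat steam 100.0→120.3 °C): 235.2 × 2.07 × 20.3 = 9883 J
Total: 39222 + 533904 + 9883 = 583009 J = 583 kJ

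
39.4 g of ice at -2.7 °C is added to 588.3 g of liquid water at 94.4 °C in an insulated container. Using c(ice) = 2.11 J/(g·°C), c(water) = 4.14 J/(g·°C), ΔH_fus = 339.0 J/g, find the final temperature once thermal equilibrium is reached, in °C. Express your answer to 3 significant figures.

Heat to bring ice to 0 °C and melt it: q₁ = 39.4×2.11×2.7 + 39.4×339.0 = 13581 J
Heat the water can supply cooling to 0 °C: 588.3×4.14×94.4 = 229917 J > q₁, so all ice melts.
Energy balance: 588.3×4.14×(94.4 − T) = 13581 + 39.4×4.14×(T − 0)
2435.562(94.4 − T) = 13581 + 163.116 T
229917 − 13581 = 2598.678 T
T = 216336 / 2598.678 = 83.248 °C

T_f = 83.2 °C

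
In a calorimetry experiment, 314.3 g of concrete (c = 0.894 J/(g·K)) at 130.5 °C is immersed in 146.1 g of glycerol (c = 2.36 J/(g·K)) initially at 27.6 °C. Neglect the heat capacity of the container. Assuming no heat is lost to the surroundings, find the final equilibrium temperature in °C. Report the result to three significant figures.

T_f = 73.8 °C

Heat lost by concrete = heat gained by glycerol.
(314.3)(0.894)(130.5 − T) = (146.1)(2.36)(T − 27.6)
280.9842 (130.5 − T) = 344.796 (T − 27.6)
36668 − 280.9842 T = 344.796 T − 9516.4
46184.4 = 625.7802 T
T = 73.80 °C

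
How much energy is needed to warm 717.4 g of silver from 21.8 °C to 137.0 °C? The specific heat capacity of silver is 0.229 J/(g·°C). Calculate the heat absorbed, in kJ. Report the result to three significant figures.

q = m c ΔT = 717.4 × 0.229 × (137.0 − 21.8)
q = 717.4 × 0.229 × 115.2 = 18930 J = 18.9 kJ

q = 18.9 kJ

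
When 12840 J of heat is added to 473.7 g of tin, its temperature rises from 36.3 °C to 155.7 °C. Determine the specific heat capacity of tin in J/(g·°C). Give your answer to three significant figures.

c = 0.227 J/(g·°C)

c = q / (m ΔT) = 12840 / (473.7 × 119.4)
c = 12840 / 56559.78 = 0.227 J/(g·°C)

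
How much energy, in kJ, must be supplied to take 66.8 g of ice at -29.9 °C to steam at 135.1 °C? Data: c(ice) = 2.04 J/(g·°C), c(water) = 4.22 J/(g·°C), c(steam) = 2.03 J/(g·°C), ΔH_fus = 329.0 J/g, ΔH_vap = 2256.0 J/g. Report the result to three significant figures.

q1 (heat ice -29.9→0.0 °C): 66.8 × 2.04 × 29.9 = 4075 J
q2 (melt at 0 °C): 66.8 × 329.0 = 21977 J
q3 (heat water 0.0→100.0 °C): 66.8 × 4.22 × 100.0 = 28190 J
q4 (vaporize at 100 °C): 66.8 × 2256.0 = 150701 J
q5 (heat steam 100.0→135.1 °C): 66.8 × 2.03 × 35.1 = 4760 J
Total: 4075 + 21977 + 28190 + 150701 + 4760 = 209703 J = 210 kJ

q = 210 kJ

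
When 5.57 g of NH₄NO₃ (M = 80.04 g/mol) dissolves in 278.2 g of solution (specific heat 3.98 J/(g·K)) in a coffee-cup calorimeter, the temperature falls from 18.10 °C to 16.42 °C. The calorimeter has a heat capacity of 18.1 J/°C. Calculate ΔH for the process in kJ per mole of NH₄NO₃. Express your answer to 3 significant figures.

|ΔT| = |16.42 − 18.10| = 1.68 °C
|q_surr| = (278.2 × 3.98 + 18.1) × 1.68 = 1125.336 × 1.68 = 1891 J
n(NH₄NO₃) = 5.57 / 80.04 = 0.06959 mol
Temperature fell, so q_rxn = +|q_surr| = 1.891 kJ
ΔH = q_rxn / n = 27.17 kJ/mol

ΔH = 27.2 kJ/mol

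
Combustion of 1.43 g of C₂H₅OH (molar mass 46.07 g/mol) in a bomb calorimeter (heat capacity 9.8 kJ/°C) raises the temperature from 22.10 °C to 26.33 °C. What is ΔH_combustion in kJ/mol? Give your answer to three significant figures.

ΔT = 26.33 − 22.10 = 4.23 °C
q_cal = C_cal × ΔT = 9.8 × 4.23 = 41.454 kJ
n = 1.43 / 46.07 = 0.03104 mol
q_rxn = −q_cal = -41.454 kJ
ΔH = -41.454 / 0.03104 = -1336 kJ/mol

ΔH = -1340 kJ/mol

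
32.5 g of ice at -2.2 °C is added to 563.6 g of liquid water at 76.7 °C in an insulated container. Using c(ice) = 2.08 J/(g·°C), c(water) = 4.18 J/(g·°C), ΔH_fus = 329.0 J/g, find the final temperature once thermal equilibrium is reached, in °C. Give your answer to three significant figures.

T_f = 68.2 °C

Heat to bring ice to 0 °C and melt it: q₁ = 32.5×2.08×2.2 + 32.5×329.0 = 10841 J
Heat the water can supply cooling to 0 °C: 563.6×4.18×76.7 = 180694 J > q₁, so all ice melts.
Energy balance: 563.6×4.18×(76.7 − T) = 10841 + 32.5×4.18×(T − 0)
2355.848(76.7 − T) = 10841 + 135.85 T
180694 − 10841 = 2491.698 T
T = 169853 / 2491.698 = 68.17 °C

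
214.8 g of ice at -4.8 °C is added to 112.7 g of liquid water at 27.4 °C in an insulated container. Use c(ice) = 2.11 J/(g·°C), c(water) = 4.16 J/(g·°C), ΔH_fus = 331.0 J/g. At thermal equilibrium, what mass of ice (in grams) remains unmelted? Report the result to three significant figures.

Heat to warm all ice to 0 °C: 214.8×2.11×4.8 = 2175.5 J
Heat released by water cooling to 0 °C: 112.7×4.16×27.4 = 12846 J
12846 J < 2175.5 + 214.8×331.0 = 73274.3 J, so not all ice melts; final T = 0 °C.
Heat left for melting: 12846 − 2175.5 = 10670.5 J
Mass melted = 10670.5 / 331.0 = 32.24 g
Ice remaining = 214.8 − 32.24 = 182.56 g

m_ice remaining = 183 g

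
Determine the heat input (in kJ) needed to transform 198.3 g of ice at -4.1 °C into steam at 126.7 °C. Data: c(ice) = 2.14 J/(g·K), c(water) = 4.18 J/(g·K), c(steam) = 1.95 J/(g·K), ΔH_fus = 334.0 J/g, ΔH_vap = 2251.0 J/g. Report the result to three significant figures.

q1 (heat ice -4.1→0.0 °C): 198.3 × 2.14 × 4.1 = 1740 J
q2 (melt at 0 °C): 198.3 × 334.0 = 66232 J
q3 (heat water 0.0→100.0 °C): 198.3 × 4.18 × 100.0 = 82889 J
q4 (vaporize at 100 °C): 198.3 × 2251.0 = 446373 J
q5 (heat steam 100.0→126.7 °C): 198.3 × 1.95 × 26.7 = 10324 J
Total: 1740 + 66232 + 82889 + 446373 + 10324 = 607558 J = 608 kJ

q = 608 kJ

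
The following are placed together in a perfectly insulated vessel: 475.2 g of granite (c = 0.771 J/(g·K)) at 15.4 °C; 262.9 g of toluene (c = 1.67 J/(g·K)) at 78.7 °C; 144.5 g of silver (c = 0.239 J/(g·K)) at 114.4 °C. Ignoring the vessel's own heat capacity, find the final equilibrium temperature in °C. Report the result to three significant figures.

T_f = 52.6 °C

Σ mᵢcᵢ(T − Tᵢ) = 0  ⇒  T = Σ mᵢcᵢTᵢ / Σ mᵢcᵢ
Σ mᵢcᵢ = 475.2×0.771 + 262.9×1.67 + 144.5×0.239 = 839.9577
Σ mᵢcᵢTᵢ = 366.3792×15.4 + 439.043×78.7 + 34.5355×114.4 = 44146
T = 44146 / 839.9577 = 52.56 °C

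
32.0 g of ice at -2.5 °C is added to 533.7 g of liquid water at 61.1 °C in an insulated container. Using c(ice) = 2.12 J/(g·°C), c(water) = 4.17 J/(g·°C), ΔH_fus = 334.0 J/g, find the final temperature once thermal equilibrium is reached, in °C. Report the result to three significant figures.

T_f = 53.0 °C

Heat to bring ice to 0 °C and melt it: q₁ = 32.0×2.12×2.5 + 32.0×334.0 = 10858 J
Heat the water can supply cooling to 0 °C: 533.7×4.17×61.1 = 135980 J > q₁, so all ice melts.
Energy balance: 533.7×4.17×(61.1 − T) = 10858 + 32.0×4.17×(T − 0)
2225.529(61.1 − T) = 10858 + 133.44 T
135980 − 10858 = 2358.969 T
T = 125122 / 2358.969 = 53.04 °C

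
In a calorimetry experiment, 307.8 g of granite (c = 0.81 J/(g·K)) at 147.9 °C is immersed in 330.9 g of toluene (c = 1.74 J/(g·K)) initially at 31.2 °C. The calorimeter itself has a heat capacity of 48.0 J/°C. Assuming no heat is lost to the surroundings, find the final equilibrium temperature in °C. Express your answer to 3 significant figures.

Heat lost by granite = heat gained by toluene + calorimeter.
(307.8)(0.81)(147.9 − T) = [(330.9)(1.74) + 48.0](T − 31.2)
249.318 (147.9 − T) = 623.766 (T − 31.2)
36874 − 249.318 T = 623.766 T − 19461
56335 = 873.084 T
T = 64.52 °C

T_f = 64.5 °C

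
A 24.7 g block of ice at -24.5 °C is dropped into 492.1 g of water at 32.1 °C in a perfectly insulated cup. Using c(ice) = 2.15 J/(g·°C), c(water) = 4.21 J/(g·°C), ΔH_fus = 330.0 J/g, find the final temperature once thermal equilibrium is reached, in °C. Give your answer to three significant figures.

T_f = 26.2 °C

Heat to bring ice to 0 °C and melt it: q₁ = 24.7×2.15×24.5 + 24.7×330.0 = 9452.1 J
Heat the water can supply cooling to 0 °C: 492.1×4.21×32.1 = 66502.9 J > q₁, so all ice melts.
Energy balance: 492.1×4.21×(32.1 − T) = 9452.1 + 24.7×4.21×(T − 0)
2071.741(32.1 − T) = 9452.1 + 103.987 T
66502.9 − 9452.1 = 2175.728 T
T = 57050.8 / 2175.728 = 26.22 °C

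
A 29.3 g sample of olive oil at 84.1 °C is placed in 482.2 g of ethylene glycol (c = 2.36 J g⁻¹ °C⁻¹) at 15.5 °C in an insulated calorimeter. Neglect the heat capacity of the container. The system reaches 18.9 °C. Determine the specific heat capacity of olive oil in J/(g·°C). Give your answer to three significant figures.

q_gained = (482.2 × 2.36) × (18.9 − 15.5) = 3869 J
q_lost = 29.3 × c × (84.1 − 18.9) = 1910.36 c
Set equal: c = 3869 / 1910.36 = 2.03 J/(g·°C)

c = 2.03 J/(g·°C)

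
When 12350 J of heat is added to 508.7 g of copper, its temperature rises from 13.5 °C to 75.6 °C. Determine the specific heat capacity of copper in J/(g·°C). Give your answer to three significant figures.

c = 0.391 J/(g·°C)

c = q / (m ΔT) = 12350 / (508.7 × 62.1)
c = 12350 / 31590.27 = 0.391 J/(g·°C)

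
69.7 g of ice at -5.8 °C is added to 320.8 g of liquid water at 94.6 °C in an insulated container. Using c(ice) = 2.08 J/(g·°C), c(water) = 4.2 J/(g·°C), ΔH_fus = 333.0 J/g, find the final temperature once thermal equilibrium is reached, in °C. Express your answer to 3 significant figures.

T_f = 63.1 °C

Heat to bring ice to 0 °C and melt it: q₁ = 69.7×2.08×5.8 + 69.7×333.0 = 24051 J
Heat the water can supply cooling to 0 °C: 320.8×4.2×94.6 = 127460 J > q₁, so all ice melts.
Energy balance: 320.8×4.2×(94.6 − T) = 24051 + 69.7×4.2×(T − 0)
1347.36(94.6 − T) = 24051 + 292.74 T
127460 − 24051 = 1640.10 T
T = 103409 / 1640.10 = 63.05 °C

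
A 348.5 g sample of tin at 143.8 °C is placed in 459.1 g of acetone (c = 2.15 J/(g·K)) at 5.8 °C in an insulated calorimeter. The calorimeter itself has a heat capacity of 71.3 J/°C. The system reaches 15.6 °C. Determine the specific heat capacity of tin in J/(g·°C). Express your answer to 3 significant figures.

q_gained = (459.1 × 2.15 + 71.3) × (15.6 − 5.8) = 10370 J
q_lost = 348.5 × c × (143.8 − 15.6) = 44677.7 c
Set equal: c = 10370 / 44677.7 = 0.232 J/(g·°C)

c = 0.232 J/(g·°C)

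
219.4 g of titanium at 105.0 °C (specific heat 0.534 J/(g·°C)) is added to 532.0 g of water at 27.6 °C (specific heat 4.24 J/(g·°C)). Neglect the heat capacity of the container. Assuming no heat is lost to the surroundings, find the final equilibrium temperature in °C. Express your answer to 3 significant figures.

Heat lost by titanium = heat gained by water.
(219.4)(0.534)(105.0 − T) = (532.0)(4.24)(T − 27.6)
117.1596 (105.0 − T) = 2255.68 (T − 27.6)
12302 − 117.1596 T = 2255.68 T − 62257
74559 = 2372.8396 T
T = 31.42 °C

T_f = 31.4 °C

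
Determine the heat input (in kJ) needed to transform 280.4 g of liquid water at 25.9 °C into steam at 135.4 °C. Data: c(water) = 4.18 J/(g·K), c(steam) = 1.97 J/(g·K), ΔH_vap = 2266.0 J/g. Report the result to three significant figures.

q = 742 kJ

q1 (heat water 25.9→100.0 °C): 280.4 × 4.18 × 74.1 = 86851 J
q2 (vaporize at 100 °C): 280.4 × 2266.0 = 635386 J
q3 (heat steam 100.0→135.4 °C): 280.4 × 1.97 × 35.4 = 19555 J
Total: 86851 + 635386 + 19555 = 741792 J = 742 kJ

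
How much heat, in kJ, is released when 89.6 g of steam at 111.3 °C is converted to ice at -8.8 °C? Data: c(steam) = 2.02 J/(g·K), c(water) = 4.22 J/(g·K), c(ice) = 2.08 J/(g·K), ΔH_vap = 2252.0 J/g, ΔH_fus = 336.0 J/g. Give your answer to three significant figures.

q = 273 kJ

q1 (cool steam 111.3→100 °C): 89.6 × 2.02 × 11.3 = 2045 J
q2 (condense at 100 °C): 89.6 × 2252.0 = 201779 J
q3 (cool water 100→0 °C): 89.6 × 4.22 × 100.0 = 37811 J
q4 (freeze at 0 °C): 89.6 × 336.0 = 30106 J
q5 (cool ice 0→-8.8 °C): 89.6 × 2.08 × 8.8 = 1640 J
Total: 2045 + 201779 + 37811 + 30106 + 1640 = 273381 J = 273 kJ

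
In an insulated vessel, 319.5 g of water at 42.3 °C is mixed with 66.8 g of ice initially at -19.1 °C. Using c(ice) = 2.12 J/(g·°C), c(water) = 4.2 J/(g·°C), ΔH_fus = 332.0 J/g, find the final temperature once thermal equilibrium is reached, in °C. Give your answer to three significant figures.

T_f = 19.6 °C

Heat to bring ice to 0 °C and melt it: q₁ = 66.8×2.12×19.1 + 66.8×332.0 = 24882 J
Heat the water can supply cooling to 0 °C: 319.5×4.2×42.3 = 56762.4 J > q₁, so all ice melts.
Energy balance: 319.5×4.2×(42.3 − T) = 24882 + 66.8×4.2×(T − 0)
1341.9(42.3 − T) = 24882 + 280.56 T
56762.4 − 24882 = 1622.46 T
T = 31880.4 / 1622.46 = 19.649 °C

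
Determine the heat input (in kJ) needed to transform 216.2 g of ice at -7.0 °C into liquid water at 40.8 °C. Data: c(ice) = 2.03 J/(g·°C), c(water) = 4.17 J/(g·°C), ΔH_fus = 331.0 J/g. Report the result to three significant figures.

q = 111 kJ

q1 (heat ice -7.0→0.0 °C): 216.2 × 2.03 × 7.0 = 3072 J
q2 (melt at 0 °C): 216.2 × 331.0 = 71562 J
q3 (heat water 0.0→40.8 °C): 216.2 × 4.17 × 40.8 = 36783 J
Total: 3072 + 71562 + 36783 = 111417 J = 111 kJ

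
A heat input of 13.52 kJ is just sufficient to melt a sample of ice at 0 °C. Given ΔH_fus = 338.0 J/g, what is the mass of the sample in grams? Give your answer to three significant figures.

m = q / ΔH_fus = 13520 J / 338.0 J/g = 40.0 g

m = 40.0 g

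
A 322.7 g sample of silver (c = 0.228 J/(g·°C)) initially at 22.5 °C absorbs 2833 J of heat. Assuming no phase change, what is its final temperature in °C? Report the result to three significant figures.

ΔT = q / (m c) = 2833 / (322.7 × 0.228) = 38.50 °C
T_f = 22.5 + 38.50 = 61.00 °C

T_f = 61.0 °C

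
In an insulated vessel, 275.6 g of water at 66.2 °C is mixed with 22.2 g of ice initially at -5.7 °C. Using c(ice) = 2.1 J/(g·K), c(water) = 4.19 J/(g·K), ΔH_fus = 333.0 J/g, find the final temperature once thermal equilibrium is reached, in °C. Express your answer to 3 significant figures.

Heat to bring ice to 0 °C and melt it: q₁ = 22.2×2.1×5.7 + 22.2×333.0 = 7658.3 J
Heat the water can supply cooling to 0 °C: 275.6×4.19×66.2 = 76445.4 J > q₁, so all ice melts.
Energy balance: 275.6×4.19×(66.2 − T) = 7658.3 + 22.2×4.19×(T − 0)
1154.764(66.2 − T) = 7658.3 + 93.018 T
76445.4 − 7658.3 = 1247.782 T
T = 68787.1 / 1247.782 = 55.13 °C

T_f = 55.1 °C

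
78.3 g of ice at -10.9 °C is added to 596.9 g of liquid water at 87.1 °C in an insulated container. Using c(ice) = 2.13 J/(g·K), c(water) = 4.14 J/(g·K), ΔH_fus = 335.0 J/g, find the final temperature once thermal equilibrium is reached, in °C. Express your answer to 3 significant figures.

T_f = 67.0 °C

Heat to bring ice to 0 °C and melt it: q₁ = 78.3×2.13×10.9 + 78.3×335.0 = 28048 J
Heat the water can supply cooling to 0 °C: 596.9×4.14×87.1 = 215239 J > q₁, so all ice melts.
Energy balance: 596.9×4.14×(87.1 − T) = 28048 + 78.3×4.14×(T − 0)
2471.166(87.1 − T) = 28048 + 324.162 T
215239 − 28048 = 2795.328 T
T = 187191 / 2795.328 = 66.97 °C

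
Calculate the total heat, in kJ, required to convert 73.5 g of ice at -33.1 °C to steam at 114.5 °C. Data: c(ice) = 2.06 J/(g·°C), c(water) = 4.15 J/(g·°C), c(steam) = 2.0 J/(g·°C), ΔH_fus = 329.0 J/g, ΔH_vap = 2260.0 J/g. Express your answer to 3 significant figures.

q = 228 kJ

q1 (heat ice -33.1→0.0 °C): 73.5 × 2.06 × 33.1 = 5012 J
q2 (melt at 0 °C): 73.5 × 329.0 = 24182 J
q3 (heat water 0.0→100.0 °C): 73.5 × 4.15 × 100.0 = 30503 J
q4 (vaporize at 100 °C): 73.5 × 2260.0 = 166110 J
q5 (heat steam 100.0→114.5 °C): 73.5 × 2.0 × 14.5 = 2132 J
Total: 5012 + 24182 + 30503 + 166110 + 2132 = 227939 J = 228 kJ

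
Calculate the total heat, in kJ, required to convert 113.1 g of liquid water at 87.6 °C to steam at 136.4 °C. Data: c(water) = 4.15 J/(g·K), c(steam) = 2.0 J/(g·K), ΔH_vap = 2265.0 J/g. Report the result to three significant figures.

q = 270 kJ

q1 (heat water 87.6→100.0 °C): 113.1 × 4.15 × 12.4 = 5820 J
q2 (vaporize at 100 °C): 113.1 × 2265.0 = 256172 J
q3 (heat steam 100.0→136.4 °C): 113.1 × 2.0 × 36.4 = 8234 J
Total: 5820 + 256172 + 8234 = 270226 J = 270 kJ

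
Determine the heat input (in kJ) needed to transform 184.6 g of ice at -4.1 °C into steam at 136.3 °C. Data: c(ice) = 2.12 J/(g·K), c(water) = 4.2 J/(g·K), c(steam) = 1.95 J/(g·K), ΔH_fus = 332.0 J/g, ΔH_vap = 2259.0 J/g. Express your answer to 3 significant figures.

q = 571 kJ

q1 (heat ice -4.1→0.0 °C): 184.6 × 2.12 × 4.1 = 1605 J
q2 (melt at 0 °C): 184.6 × 332.0 = 61287 J
q3 (heat water 0.0→100.0 °C): 184.6 × 4.2 × 100.0 = 77532 J
q4 (vaporize at 100 °C): 184.6 × 2259.0 = 417011 J
q5 (heat steam 100.0→136.3 °C): 184.6 × 1.95 × 36.3 = 13067 J
Total: 1605 + 61287 + 77532 + 417011 + 13067 = 570502 J = 571 kJ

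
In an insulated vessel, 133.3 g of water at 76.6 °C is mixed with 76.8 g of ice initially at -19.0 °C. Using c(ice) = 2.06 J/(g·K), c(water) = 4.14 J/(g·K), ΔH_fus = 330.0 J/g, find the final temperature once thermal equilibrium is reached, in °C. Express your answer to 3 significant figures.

T_f = 16.0 °C

Heat to bring ice to 0 °C and melt it: q₁ = 76.8×2.06×19.0 + 76.8×330.0 = 28350 J
Heat the water can supply cooling to 0 °C: 133.3×4.14×76.6 = 42272.6 J > q₁, so all ice melts.
Energy balance: 133.3×4.14×(76.6 − T) = 28350 + 76.8×4.14×(T − 0)
551.862(76.6 − T) = 28350 + 317.952 T
42272.6 − 28350 = 869.814 T
T = 13922.6 / 869.814 = 16.01 °C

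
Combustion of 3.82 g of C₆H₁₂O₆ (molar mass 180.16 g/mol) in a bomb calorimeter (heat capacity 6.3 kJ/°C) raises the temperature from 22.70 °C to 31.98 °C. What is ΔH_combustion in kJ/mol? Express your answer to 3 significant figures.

ΔH = -2760 kJ/mol

ΔT = 31.98 − 22.70 = 9.28 °C
q_cal = C_cal × ΔT = 6.3 × 9.28 = 58.464 kJ
n = 3.82 / 180.16 = 0.02120 mol
q_rxn = −q_cal = -58.464 kJ
ΔH = -58.464 / 0.02120 = -2758 kJ/mol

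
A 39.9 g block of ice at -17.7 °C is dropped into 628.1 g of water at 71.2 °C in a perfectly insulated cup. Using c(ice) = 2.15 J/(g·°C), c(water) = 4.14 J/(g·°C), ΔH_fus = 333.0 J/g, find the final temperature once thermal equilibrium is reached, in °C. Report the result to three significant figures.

Heat to bring ice to 0 °C and melt it: q₁ = 39.9×2.15×17.7 + 39.9×333.0 = 14805 J
Heat the water can supply cooling to 0 °C: 628.1×4.14×71.2 = 185144 J > q₁, so all ice melts.
Energy balance: 628.1×4.14×(71.2 − T) = 14805 + 39.9×4.14×(T − 0)
2600.334(71.2 − T) = 14805 + 165.186 T
185144 − 14805 = 2765.520 T
T = 170339 / 2765.520 = 61.59 °C

T_f = 61.6 °C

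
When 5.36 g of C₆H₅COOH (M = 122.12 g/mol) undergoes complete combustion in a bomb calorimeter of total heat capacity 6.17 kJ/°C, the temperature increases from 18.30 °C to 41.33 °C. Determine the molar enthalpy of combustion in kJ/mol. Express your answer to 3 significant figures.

ΔH = -3240 kJ/mol

ΔT = 41.33 − 18.30 = 23.03 °C
q_cal = C_cal × ΔT = 6.17 × 23.03 = 142.0951 kJ
n = 5.36 / 122.12 = 0.04389 mol
q_rxn = −q_cal = -142.0951 kJ
ΔH = -142.0951 / 0.04389 = -3238 kJ/mol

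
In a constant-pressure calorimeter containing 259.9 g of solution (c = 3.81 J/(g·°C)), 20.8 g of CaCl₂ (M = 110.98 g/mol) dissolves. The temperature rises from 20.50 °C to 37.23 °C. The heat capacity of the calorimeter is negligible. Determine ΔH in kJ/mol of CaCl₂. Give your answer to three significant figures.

|ΔT| = |37.23 − 20.50| = 16.73 °C
|q_surr| = (259.9 × 3.81) × 16.73 = 990.219 × 16.73 = 16570 J
n(CaCl₂) = 20.8 / 110.98 = 0.1874 mol
Temperature rose, so q_rxn = −|q_surr| = -16.57 kJ
ΔH = q_rxn / n = -88.42 kJ/mol

ΔH = -88.4 kJ/mol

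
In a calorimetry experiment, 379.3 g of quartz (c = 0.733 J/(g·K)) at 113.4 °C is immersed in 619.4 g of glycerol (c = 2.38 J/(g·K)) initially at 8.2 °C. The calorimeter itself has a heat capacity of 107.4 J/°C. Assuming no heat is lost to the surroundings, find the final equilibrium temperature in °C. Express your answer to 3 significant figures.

Heat lost by quartz = heat gained by glycerol + calorimeter.
(379.3)(0.733)(113.4 − T) = [(619.4)(2.38) + 107.4](T − 8.2)
278.0269 (113.4 − T) = 1581.572 (T − 8.2)
31528 − 278.0269 T = 1581.572 T − 12969
44497 = 1859.5989 T
T = 23.93 °C

T_f = 23.9 °C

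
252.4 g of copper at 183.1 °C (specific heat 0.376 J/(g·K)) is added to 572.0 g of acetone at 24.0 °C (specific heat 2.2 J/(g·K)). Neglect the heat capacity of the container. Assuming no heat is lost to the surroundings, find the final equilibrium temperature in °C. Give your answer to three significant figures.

Heat lost by copper = heat gained by acetone.
(252.4)(0.376)(183.1 − T) = (572.0)(2.2)(T − 24.0)
94.9024 (183.1 − T) = 1258.4 (T − 24.0)
17377 − 94.9024 T = 1258.4 T − 30202
47579 = 1353.3024 T
T = 35.16 °C

T_f = 35.2 °C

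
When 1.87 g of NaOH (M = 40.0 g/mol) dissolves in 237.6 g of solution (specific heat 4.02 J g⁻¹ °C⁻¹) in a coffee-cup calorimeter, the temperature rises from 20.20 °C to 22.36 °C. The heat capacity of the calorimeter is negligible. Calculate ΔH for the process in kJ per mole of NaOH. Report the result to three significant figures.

|ΔT| = |22.36 − 20.20| = 2.16 °C
|q_surr| = (237.6 × 4.02) × 2.16 = 955.152 × 2.16 = 2063 J
n(NaOH) = 1.87 / 40.0 = 0.04675 mol
Temperature rose, so q_rxn = −|q_surr| = -2.063 kJ
ΔH = q_rxn / n = -44.13 kJ/mol

ΔH = -44.1 kJ/mol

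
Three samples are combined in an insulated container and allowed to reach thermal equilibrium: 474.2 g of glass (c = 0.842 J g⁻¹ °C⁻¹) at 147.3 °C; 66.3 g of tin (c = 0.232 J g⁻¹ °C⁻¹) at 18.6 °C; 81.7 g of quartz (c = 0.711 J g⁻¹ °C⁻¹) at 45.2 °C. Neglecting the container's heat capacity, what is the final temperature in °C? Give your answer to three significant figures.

Σ mᵢcᵢ(T − Tᵢ) = 0  ⇒  T = Σ mᵢcᵢTᵢ / Σ mᵢcᵢ
Σ mᵢcᵢ = 474.2×0.842 + 66.3×0.232 + 81.7×0.711 = 472.7467
Σ mᵢcᵢTᵢ = 399.2764×147.3 + 15.3816×18.6 + 58.0887×45.2 = 61725
T = 61725 / 472.7467 = 130.6 °C

T_f = 131 °C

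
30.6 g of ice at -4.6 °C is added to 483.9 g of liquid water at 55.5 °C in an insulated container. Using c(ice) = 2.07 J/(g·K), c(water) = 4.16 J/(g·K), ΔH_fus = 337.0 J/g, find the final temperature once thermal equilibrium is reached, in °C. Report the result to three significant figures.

T_f = 47.2 °C

Heat to bring ice to 0 °C and melt it: q₁ = 30.6×2.07×4.6 + 30.6×337.0 = 10604 J
Heat the water can supply cooling to 0 °C: 483.9×4.16×55.5 = 111723 J > q₁, so all ice melts.
Energy balance: 483.9×4.16×(55.5 − T) = 10604 + 30.6×4.16×(T − 0)
2013.024(55.5 − T) = 10604 + 127.296 T
111723 − 10604 = 2140.320 T
T = 101119 / 2140.320 = 47.24 °C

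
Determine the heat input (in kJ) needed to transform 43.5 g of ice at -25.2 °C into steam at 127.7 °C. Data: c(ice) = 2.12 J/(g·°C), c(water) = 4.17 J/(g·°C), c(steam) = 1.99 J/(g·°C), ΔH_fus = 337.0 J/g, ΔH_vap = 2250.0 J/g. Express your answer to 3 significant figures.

q = 135 kJ

q1 (heat ice -25.2→0.0 °C): 43.5 × 2.12 × 25.2 = 2324 J
q2 (melt at 0 °C): 43.5 × 337.0 = 14660 J
q3 (heat water 0.0→100.0 °C): 43.5 × 4.17 × 100.0 = 18140 J
q4 (vaporize at 100 °C): 43.5 × 2250.0 = 97875 J
q5 (heat steam 100.0→127.7 °C): 43.5 × 1.99 × 27.7 = 2398 J
Total: 2324 + 14660 + 18140 + 97875 + 2398 = 135397 J = 135 kJ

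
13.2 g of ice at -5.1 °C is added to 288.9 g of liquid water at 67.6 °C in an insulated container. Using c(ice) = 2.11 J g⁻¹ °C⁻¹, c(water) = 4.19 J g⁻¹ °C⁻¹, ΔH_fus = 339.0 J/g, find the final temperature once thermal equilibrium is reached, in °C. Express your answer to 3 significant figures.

Heat to bring ice to 0 °C and melt it: q₁ = 13.2×2.11×5.1 + 13.2×339.0 = 4616.8 J
Heat the water can supply cooling to 0 °C: 288.9×4.19×67.6 = 81829.2 J > q₁, so all ice melts.
Energy balance: 288.9×4.19×(67.6 − T) = 4616.8 + 13.2×4.19×(T − 0)
1210.491(67.6 − T) = 4616.8 + 55.308 T
81829.2 − 4616.8 = 1265.799 T
T = 77212.4 / 1265.799 = 61.00 °C

T_f = 61.0 °C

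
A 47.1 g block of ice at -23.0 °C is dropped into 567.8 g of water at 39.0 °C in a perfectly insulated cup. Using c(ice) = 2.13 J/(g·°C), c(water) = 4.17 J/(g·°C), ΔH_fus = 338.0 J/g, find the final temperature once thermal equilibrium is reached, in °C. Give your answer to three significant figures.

T_f = 28.9 °C

Heat to bring ice to 0 °C and melt it: q₁ = 47.1×2.13×23.0 + 47.1×338.0 = 18227 J
Heat the water can supply cooling to 0 °C: 567.8×4.17×39.0 = 92341.3 J > q₁, so all ice melts.
Energy balance: 567.8×4.17×(39.0 − T) = 18227 + 47.1×4.17×(T − 0)
2367.726(39.0 − T) = 18227 + 196.407 T
92341.3 − 18227 = 2564.133 T
T = 74114.3 / 2564.133 = 28.90 °C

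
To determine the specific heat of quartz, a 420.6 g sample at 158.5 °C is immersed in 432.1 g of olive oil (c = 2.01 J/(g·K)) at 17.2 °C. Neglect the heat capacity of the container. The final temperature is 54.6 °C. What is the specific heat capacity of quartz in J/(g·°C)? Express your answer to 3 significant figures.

c = 0.743 J/(g·°C)

q_gained = (432.1 × 2.01) × (54.6 − 17.2) = 32480 J
q_lost = 420.6 × c × (158.5 − 54.6) = 43700.34 c
Set equal: c = 32480 / 43700.34 = 0.743 J/(g·°C)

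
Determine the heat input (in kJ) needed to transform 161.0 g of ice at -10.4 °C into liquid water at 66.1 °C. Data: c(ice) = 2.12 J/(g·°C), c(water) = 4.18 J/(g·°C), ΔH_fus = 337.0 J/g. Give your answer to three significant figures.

q1 (heat ice -10.4→0.0 °C): 161.0 × 2.12 × 10.4 = 3550 J
q2 (melt at 0 °C): 161.0 × 337.0 = 54257 J
q3 (heat water 0.0→66.1 °C): 161.0 × 4.18 × 66.1 = 44484 J
Total: 3550 + 54257 + 44484 = 102291 J = 102 kJ

q = 102 kJ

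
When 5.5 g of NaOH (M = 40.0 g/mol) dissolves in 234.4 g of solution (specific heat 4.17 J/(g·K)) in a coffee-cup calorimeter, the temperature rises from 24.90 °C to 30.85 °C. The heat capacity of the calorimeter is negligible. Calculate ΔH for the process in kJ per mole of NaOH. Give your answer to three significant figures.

ΔH = -42.3 kJ/mol

|ΔT| = |30.85 − 24.90| = 5.95 °C
|q_surr| = (234.4 × 4.17) × 5.95 = 977.448 × 5.95 = 5816 J
n(NaOH) = 5.5 / 40.0 = 0.1375 mol
Temperature rose, so q_rxn = −|q_surr| = -5.816 kJ
ΔH = q_rxn / n = -42.30 kJ/mol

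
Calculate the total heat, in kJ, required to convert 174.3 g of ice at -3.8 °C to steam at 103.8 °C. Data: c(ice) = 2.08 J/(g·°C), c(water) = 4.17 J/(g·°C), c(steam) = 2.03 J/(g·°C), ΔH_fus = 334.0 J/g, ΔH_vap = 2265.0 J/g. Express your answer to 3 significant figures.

q = 528 kJ

q1 (heat ice -3.8→0.0 °C): 174.3 × 2.08 × 3.8 = 1378 J
q2 (melt at 0 °C): 174.3 × 334.0 = 58216 J
q3 (heat water 0.0→100.0 °C): 174.3 × 4.17 × 100.0 = 72683 J
q4 (vaporize at 100 °C): 174.3 × 2265.0 = 394790 J
q5 (heat steam 100.0→103.8 °C): 174.3 × 2.03 × 3.8 = 1345 J
Total: 1378 + 58216 + 72683 + 394790 + 1345 = 528412 J = 528 kJ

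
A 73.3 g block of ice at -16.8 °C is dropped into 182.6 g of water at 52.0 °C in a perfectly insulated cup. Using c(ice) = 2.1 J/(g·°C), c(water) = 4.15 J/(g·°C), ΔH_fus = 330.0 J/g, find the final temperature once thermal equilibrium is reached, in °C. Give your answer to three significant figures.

T_f = 11.9 °C

Heat to bring ice to 0 °C and melt it: q₁ = 73.3×2.1×16.8 + 73.3×330.0 = 26775 J
Heat the water can supply cooling to 0 °C: 182.6×4.15×52.0 = 39405.1 J > q₁, so all ice melts.
Energy balance: 182.6×4.15×(52.0 − T) = 26775 + 73.3×4.15×(T − 0)
757.79(52.0 − T) = 26775 + 304.195 T
39405.1 − 26775 = 1061.985 T
T = 12630.1 / 1061.985 = 11.89 °C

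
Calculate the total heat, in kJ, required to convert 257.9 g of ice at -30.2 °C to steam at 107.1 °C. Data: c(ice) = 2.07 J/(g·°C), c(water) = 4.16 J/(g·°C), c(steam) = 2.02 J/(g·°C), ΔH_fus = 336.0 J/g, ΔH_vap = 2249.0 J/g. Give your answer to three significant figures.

q1 (heat ice -30.2→0.0 °C): 257.9 × 2.07 × 30.2 = 16122 J
q2 (melt at 0 °C): 257.9 × 336.0 = 86654 J
q3 (heat water 0.0→100.0 °C): 257.9 × 4.16 × 100.0 = 107286 J
q4 (vaporize at 100 °C): 257.9 × 2249.0 = 580017 J
q5 (heat steam 100.0→107.1 °C): 257.9 × 2.02 × 7.1 = 3699 J
Total: 16122 + 86654 + 107286 + 580017 + 3699 = 793778 J = 794 kJ

q = 794 kJ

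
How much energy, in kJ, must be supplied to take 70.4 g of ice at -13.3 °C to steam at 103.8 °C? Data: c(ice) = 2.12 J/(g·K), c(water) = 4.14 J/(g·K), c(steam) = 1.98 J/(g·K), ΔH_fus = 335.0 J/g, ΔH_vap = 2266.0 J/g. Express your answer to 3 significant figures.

q = 215 kJ

q1 (heat ice -13.3→0.0 °C): 70.4 × 2.12 × 13.3 = 1985 J
q2 (melt at 0 °C): 70.4 × 335.0 = 23584 J
q3 (heat water 0.0→100.0 °C): 70.4 × 4.14 × 100.0 = 29146 J
q4 (vaporize at 100 °C): 70.4 × 2266.0 = 159526 J
q5 (heat steam 100.0→103.8 °C): 70.4 × 1.98 × 3.8 = 530 J
Total: 1985 + 23584 + 29146 + 159526 + 530 = 214771 J = 215 kJ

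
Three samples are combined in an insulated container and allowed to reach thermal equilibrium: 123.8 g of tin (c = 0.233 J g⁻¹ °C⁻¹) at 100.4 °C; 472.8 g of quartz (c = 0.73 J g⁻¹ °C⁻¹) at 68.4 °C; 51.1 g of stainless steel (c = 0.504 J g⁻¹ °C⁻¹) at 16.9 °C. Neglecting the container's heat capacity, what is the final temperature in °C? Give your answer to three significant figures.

T_f = 67.4 °C

Σ mᵢcᵢ(T − Tᵢ) = 0  ⇒  T = Σ mᵢcᵢTᵢ / Σ mᵢcᵢ
Σ mᵢcᵢ = 123.8×0.233 + 472.8×0.73 + 51.1×0.504 = 399.7438
Σ mᵢcᵢTᵢ = 28.8454×100.4 + 345.144×68.4 + 25.7544×16.9 = 26939
T = 26939 / 399.7438 = 67.39 °C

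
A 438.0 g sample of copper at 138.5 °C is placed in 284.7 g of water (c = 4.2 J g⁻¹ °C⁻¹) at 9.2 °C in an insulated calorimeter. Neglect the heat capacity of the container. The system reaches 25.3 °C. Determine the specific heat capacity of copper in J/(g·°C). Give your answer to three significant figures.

q_gained = (284.7 × 4.2) × (25.3 − 9.2) = 19250 J
q_lost = 438.0 × c × (138.5 − 25.3) = 49581.6 c
Set equal: c = 19250 / 49581.6 = 0.388 J/(g·°C)

c = 0.388 J/(g·°C)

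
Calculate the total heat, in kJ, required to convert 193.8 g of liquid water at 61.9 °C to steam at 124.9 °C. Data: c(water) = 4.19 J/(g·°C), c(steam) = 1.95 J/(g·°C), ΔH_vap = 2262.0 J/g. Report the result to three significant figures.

q = 479 kJ

q1 (heat water 61.9→100.0 °C): 193.8 × 4.19 × 38.1 = 30938 J
q2 (vaporize at 100 °C): 193.8 × 2262.0 = 438376 J
q3 (heat steam 100.0→124.9 °C): 193.8 × 1.95 × 24.9 = 9410 J
Total: 30938 + 438376 + 9410 = 478724 J = 479 kJ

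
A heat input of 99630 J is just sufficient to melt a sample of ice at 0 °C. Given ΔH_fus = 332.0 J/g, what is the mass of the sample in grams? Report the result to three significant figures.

m = 300 g

m = q / ΔH_fus = 99630 J / 332.0 J/g = 300 g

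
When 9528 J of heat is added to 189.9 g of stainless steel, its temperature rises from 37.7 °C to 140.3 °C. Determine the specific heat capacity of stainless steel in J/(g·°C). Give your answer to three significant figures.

c = 0.489 J/(g·°C)

c = q / (m ΔT) = 9528 / (189.9 × 102.6)
c = 9528 / 19483.74 = 0.489 J/(g·°C)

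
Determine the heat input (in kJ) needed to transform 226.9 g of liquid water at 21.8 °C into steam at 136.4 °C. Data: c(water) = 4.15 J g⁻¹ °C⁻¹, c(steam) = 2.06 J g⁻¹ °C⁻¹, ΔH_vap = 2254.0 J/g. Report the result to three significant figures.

q = 602 kJ

q1 (heat water 21.8→100.0 °C): 226.9 × 4.15 × 78.2 = 73636 J
q2 (vaporize at 100 °C): 226.9 × 2254.0 = 511433 J
q3 (heat steam 100.0→136.4 °C): 226.9 × 2.06 × 36.4 = 17014 J
Total: 73636 + 511433 + 17014 = 602083 J = 602 kJ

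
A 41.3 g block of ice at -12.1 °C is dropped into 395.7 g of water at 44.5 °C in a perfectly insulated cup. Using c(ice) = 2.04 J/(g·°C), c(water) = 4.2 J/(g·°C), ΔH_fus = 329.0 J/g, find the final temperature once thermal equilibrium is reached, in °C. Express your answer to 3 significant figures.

Heat to bring ice to 0 °C and melt it: q₁ = 41.3×2.04×12.1 + 41.3×329.0 = 14607 J
Heat the water can supply cooling to 0 °C: 395.7×4.2×44.5 = 73956.3 J > q₁, so all ice melts.
Energy balance: 395.7×4.2×(44.5 − T) = 14607 + 41.3×4.2×(T − 0)
1661.94(44.5 − T) = 14607 + 173.46 T
73956.3 − 14607 = 1835.40 T
T = 59349.3 / 1835.40 = 32.34 °C

T_f = 32.3 °C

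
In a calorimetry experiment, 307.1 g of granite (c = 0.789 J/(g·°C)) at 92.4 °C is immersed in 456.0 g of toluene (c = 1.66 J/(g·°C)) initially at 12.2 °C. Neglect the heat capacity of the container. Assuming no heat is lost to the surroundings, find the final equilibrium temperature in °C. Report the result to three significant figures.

T_f = 31.6 °C

Heat lost by granite = heat gained by toluene.
(307.1)(0.789)(92.4 − T) = (456.0)(1.66)(T − 12.2)
242.3019 (92.4 − T) = 756.96 (T − 12.2)
22389 − 242.3019 T = 756.96 T − 9234.9
31623.9 = 999.2619 T
T = 31.647 °C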